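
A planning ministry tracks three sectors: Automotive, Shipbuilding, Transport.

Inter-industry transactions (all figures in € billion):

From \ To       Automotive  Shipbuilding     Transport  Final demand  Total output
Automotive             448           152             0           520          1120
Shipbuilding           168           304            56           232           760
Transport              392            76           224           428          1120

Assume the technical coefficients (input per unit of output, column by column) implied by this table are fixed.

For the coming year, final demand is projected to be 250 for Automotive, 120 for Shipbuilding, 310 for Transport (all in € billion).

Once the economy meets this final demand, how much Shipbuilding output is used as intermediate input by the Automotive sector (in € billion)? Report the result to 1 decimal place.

Technical coefficients a_ij = z_ij / X_j:
  a_AA = 448/1120 = 0.40, a_SA = 168/1120 = 0.15, a_TA = 392/1120 = 0.35
  a_AS = 152/760 = 0.20, a_SS = 304/760 = 0.40, a_TS = 76/760 = 0.10
  a_AT = 0/1120 = 0.00, a_ST = 56/1120 = 0.05, a_TT = 224/1120 = 0.20
I − A =
  [   0.60    -0.20     0.00]
  [  -0.15     0.60    -0.05]
  [  -0.35    -0.10     0.80]
Cofactors of I−A, C_ij = (−1)^(i+j)·(minor ij) (rows/columns in the sector order above):
  C_11 = (0.60)(0.80) − (-0.05)(-0.10) = 0.4750
  C_12 = −[(-0.15)(0.80) − (-0.05)(-0.35)] = 0.1375
  C_13 = (-0.15)(-0.10) − (0.60)(-0.35) = 0.2250
  C_21 = −[(-0.20)(0.80) − (0.00)(-0.10)] = 0.1600
  C_22 = (0.60)(0.80) − (0.00)(-0.35) = 0.4800
  C_23 = −[(0.60)(-0.10) − (-0.20)(-0.35)] = 0.1300
  C_31 = (-0.20)(-0.05) − (0.00)(0.60) = 0.0100
  C_32 = −[(0.60)(-0.05) − (0.00)(-0.15)] = 0.0300
  C_33 = (0.60)(0.60) − (-0.20)(-0.15) = 0.3300
det(I−A) = Σ_j (I−A)_1j·C_1j = (0.60)(0.4750) + (-0.20)(0.1375) + (0.00)(0.2250) = 0.2575
adj(I−A) = Cᵀ =
  [ 0.4750   0.1600   0.0100]
  [ 0.1375   0.4800   0.0300]
  [ 0.2250   0.1300   0.3300]
(I − A)⁻¹ = adj(I−A) / det(I−A) ≈
  [   1.8447     0.6214     0.0388]
  [   0.5340     1.8641     0.1165]
  [   0.8738     0.5049     1.2816]
First solve x = (I − A)⁻¹ d = adj(I−A)·d / det(I−A); in particular x_A = (0.4750·250 + 0.1600·120 + 0.0100·310) / 0.2575 = 141.05 / 0.2575 ≈ 547.767.
Intermediate flow from S to A: z_SA = a_SA · x_A = 0.15 × 141.05 / 0.2575 = 21.1575 / 0.2575 ≈ 82.2.

z_SA = 82.2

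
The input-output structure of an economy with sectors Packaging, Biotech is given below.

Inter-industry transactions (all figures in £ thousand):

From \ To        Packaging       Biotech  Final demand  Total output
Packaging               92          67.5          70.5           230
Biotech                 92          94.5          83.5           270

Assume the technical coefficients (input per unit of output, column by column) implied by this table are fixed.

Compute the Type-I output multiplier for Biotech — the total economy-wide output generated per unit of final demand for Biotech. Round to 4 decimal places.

m_B = 2.9310

Technical coefficients a_ij = z_ij / X_j:
  a_PP = 92/230 = 0.40, a_BP = 92/230 = 0.40
  a_PB = 67.5/270 = 0.25, a_BB = 94.5/270 = 0.35
I − A =
  [   0.60    -0.25]
  [  -0.40     0.65]
det(I−A) = (0.60)(0.65) − (-0.25)(-0.40) = 0.2900
adj(I−A) = [[0.65, 0.25], [0.40, 0.60]]
(I − A)⁻¹ = adj(I−A) / det(I−A) ≈
  [   2.24138     0.86207]
  [   1.37931     2.06897]
The output multiplier for sector j is the column-j sum of the Leontief inverse (I − A)⁻¹ = adj(I−A) / det(I−A).
Column B of adj(I−A): (0.25, 0.60); det(I−A) = 0.2900.
m_B = (0.25 + 0.60) / 0.2900 = 0.85 / 0.2900 ≈ 2.9310.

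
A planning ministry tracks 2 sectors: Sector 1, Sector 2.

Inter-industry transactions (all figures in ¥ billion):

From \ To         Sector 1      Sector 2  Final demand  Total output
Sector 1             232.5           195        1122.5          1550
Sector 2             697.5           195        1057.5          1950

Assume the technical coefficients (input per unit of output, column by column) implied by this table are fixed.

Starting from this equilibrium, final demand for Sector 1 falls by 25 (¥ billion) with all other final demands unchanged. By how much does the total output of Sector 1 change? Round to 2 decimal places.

Technical coefficients a_ij = z_ij / X_j:
  a_11 = 232.5/1550 = 0.15, a_21 = 697.5/1550 = 0.45
  a_12 = 195/1950 = 0.10, a_22 = 195/1950 = 0.10
I − A =
  [   0.85    -0.10]
  [  -0.45     0.90]
det(I−A) = (0.85)(0.90) − (-0.10)(-0.45) = 0.7200
adj(I−A) = [[0.90, 0.10], [0.45, 0.85]]
(I − A)⁻¹ = adj(I−A) / det(I−A) ≈
  [   1.2500     0.1389]
  [   0.6250     1.1806]
Δx = (I − A)⁻¹ Δd with Δd having -25 in the Sector 1 component and 0 elsewhere.
So Δx_1 = L_11 · (-25), where L_11 = adj(I−A)_11 / det(I−A) = 0.90 / 0.7200.
Δx_1 = 0.90 × (-25) / 0.7200 = -22.50 / 0.7200 = -31.25.

Δx_1 = -31.25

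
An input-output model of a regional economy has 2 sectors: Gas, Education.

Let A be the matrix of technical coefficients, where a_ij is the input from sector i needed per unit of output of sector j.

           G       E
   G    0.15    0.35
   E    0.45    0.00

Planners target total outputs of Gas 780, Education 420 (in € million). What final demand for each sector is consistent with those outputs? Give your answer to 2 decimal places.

I − A =
  [   0.85    -0.35]
  [  -0.45     1.00]
d = (I − A) x:
  d_G = (+0.85)·780 + (-0.35)·420 = 516.00
  d_E = (-0.45)·780 + (+1.00)·420 = 69.00

d_G = 516.00, d_E = 69.00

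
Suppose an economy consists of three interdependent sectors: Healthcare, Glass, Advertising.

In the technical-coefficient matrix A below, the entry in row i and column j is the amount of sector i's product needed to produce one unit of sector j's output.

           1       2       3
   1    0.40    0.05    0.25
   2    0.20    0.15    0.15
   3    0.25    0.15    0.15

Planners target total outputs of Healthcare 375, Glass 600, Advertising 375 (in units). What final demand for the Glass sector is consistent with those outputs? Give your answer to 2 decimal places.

d_2 = 378.75

I − A =
  [   0.60    -0.05    -0.25]
  [  -0.20     0.85    -0.15]
  [  -0.25    -0.15     0.85]
d = (I − A) x:
  d_1 = (+0.60)·375 + (-0.05)·600 + (-0.25)·375 = 101.25
  d_2 = (-0.20)·375 + (+0.85)·600 + (-0.15)·375 = 378.75
  d_3 = (-0.25)·375 + (-0.15)·600 + (+0.85)·375 = 135.00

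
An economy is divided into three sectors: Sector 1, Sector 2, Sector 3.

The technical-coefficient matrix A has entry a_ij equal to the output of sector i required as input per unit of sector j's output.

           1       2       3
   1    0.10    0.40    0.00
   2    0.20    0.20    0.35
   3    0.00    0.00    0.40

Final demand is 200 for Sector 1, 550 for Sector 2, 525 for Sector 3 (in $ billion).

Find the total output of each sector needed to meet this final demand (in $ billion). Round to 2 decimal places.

x_1 = 785.16, x_2 = 1266.60, x_3 = 875.00

I − A =
  [   0.90    -0.40     0.00]
  [  -0.20     0.80    -0.35]
  [   0.00     0.00     0.60]
Cofactors of I−A, C_ij = (−1)^(i+j)·(minor ij) (rows/columns in the sector order above):
  C_11 = (0.80)(0.60) − (-0.35)(0.00) = 0.4800
  C_12 = −[(-0.20)(0.60) − (-0.35)(0.00)] = 0.1200
  C_13 = (-0.20)(0.00) − (0.80)(0.00) = 0.0000
  C_21 = −[(-0.40)(0.60) − (0.00)(0.00)] = 0.2400
  C_22 = (0.90)(0.60) − (0.00)(0.00) = 0.5400
  C_23 = −[(0.90)(0.00) − (-0.40)(0.00)] = 0.0000
  C_31 = (-0.40)(-0.35) − (0.00)(0.80) = 0.1400
  C_32 = −[(0.90)(-0.35) − (0.00)(-0.20)] = 0.3150
  C_33 = (0.90)(0.80) − (-0.40)(-0.20) = 0.6400
det(I−A) = Σ_j (I−A)_1j·C_1j = (0.90)(0.4800) + (-0.40)(0.1200) + (0.00)(0.0000) = 0.3840
adj(I−A) = Cᵀ =
  [ 0.4800   0.2400   0.1400]
  [ 0.1200   0.5400   0.3150]
  [ 0.0000   0.0000   0.6400]
(I − A)⁻¹ = adj(I−A) / det(I−A) ≈
  [   1.2500     0.6250     0.3646]
  [   0.3125     1.4063     0.8203]
  [   0.0000     0.0000     1.6667]
x = (I − A)⁻¹ d = adj(I−A)·d / det(I−A), with det(I−A) = 0.3840:
  x_1 = (0.4800·200 + 0.2400·550 + 0.1400·525) / 0.3840 = 301.50 / 0.3840 ≈ 785.16
  x_2 = (0.1200·200 + 0.5400·550 + 0.3150·525) / 0.3840 = 486.375 / 0.3840 ≈ 1266.60
  x_3 = (0.0000·200 + 0.0000·550 + 0.6400·525) / 0.3840 = 336.00 / 0.3840 = 875.00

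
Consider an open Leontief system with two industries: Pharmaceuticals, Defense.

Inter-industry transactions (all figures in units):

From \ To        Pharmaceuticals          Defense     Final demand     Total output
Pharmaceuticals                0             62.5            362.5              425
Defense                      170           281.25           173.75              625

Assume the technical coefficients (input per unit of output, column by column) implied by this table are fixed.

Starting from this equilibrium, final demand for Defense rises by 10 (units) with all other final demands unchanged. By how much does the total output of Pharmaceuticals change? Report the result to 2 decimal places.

Δx_P = 1.96

Technical coefficients a_ij = z_ij / X_j:
  a_PP = 0/425 = 0.00, a_DP = 170/425 = 0.40
  a_PD = 62.5/625 = 0.10, a_DD = 281.25/625 = 0.45
I − A =
  [   1.00    -0.10]
  [  -0.40     0.55]
det(I−A) = (1.00)(0.55) − (-0.10)(-0.40) = 0.5100
adj(I−A) = [[0.55, 0.10], [0.40, 1.00]]
(I − A)⁻¹ = adj(I−A) / det(I−A) ≈
  [   1.0784     0.1961]
  [   0.7843     1.9608]
Δx = (I − A)⁻¹ Δd with Δd having +10 in the Defense component and 0 elsewhere.
So Δx_P = L_PD · (+10), where L_PD = adj(I−A)_PD / det(I−A) = 0.10 / 0.5100.
Δx_P = 0.10 × (+10) / 0.5100 = 1.00 / 0.5100 ≈ 1.96.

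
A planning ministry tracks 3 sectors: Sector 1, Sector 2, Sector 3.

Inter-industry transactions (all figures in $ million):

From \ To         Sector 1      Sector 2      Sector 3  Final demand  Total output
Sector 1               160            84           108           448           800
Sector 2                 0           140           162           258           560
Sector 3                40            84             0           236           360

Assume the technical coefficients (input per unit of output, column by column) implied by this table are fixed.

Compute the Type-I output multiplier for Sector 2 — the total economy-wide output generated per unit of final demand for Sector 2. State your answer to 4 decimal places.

Technical coefficients a_ij = z_ij / X_j:
  a_11 = 160/800 = 0.20, a_21 = 0/800 = 0.00, a_31 = 40/800 = 0.05
  a_12 = 84/560 = 0.15, a_22 = 140/560 = 0.25, a_32 = 84/560 = 0.15
  a_13 = 108/360 = 0.30, a_23 = 162/360 = 0.45, a_33 = 0/360 = 0.00
I − A =
  [   0.80    -0.15    -0.30]
  [   0.00     0.75    -0.45]
  [  -0.05    -0.15     1.00]
Cofactors of I−A, C_ij = (−1)^(i+j)·(minor ij) (rows/columns in the sector order above):
  C_11 = (0.75)(1.00) − (-0.45)(-0.15) = 0.6825
  C_12 = −[(0.00)(1.00) − (-0.45)(-0.05)] = 0.0225
  C_13 = (0.00)(-0.15) − (0.75)(-0.05) = 0.0375
  C_21 = −[(-0.15)(1.00) − (-0.30)(-0.15)] = 0.1950
  C_22 = (0.80)(1.00) − (-0.30)(-0.05) = 0.7850
  C_23 = −[(0.80)(-0.15) − (-0.15)(-0.05)] = 0.1275
  C_31 = (-0.15)(-0.45) − (-0.30)(0.75) = 0.2925
  C_32 = −[(0.80)(-0.45) − (-0.30)(0.00)] = 0.3600
  C_33 = (0.80)(0.75) − (-0.15)(0.00) = 0.6000
det(I−A) = Σ_j (I−A)_1j·C_1j = (0.80)(0.6825) + (-0.15)(0.0225) + (-0.30)(0.0375) = 0.531375
adj(I−A) = Cᵀ =
  [ 0.6825   0.1950   0.2925]
  [ 0.0225   0.7850   0.3600]
  [ 0.0375   0.1275   0.6000]
(I − A)⁻¹ = adj(I−A) / det(I−A) ≈
  [   1.28440     0.36697     0.55046]
  [   0.04234     1.47730     0.67749]
  [   0.07057     0.23994     1.12915]
The output multiplier for sector j is the column-j sum of the Leontief inverse (I − A)⁻¹ = adj(I−A) / det(I−A).
Column 2 of adj(I−A): (0.1950, 0.7850, 0.1275); det(I−A) = 0.531375.
m_2 = (0.1950 + 0.7850 + 0.1275) / 0.531375 = 1.1075 / 0.531375 ≈ 2.0842.

m_2 = 2.0842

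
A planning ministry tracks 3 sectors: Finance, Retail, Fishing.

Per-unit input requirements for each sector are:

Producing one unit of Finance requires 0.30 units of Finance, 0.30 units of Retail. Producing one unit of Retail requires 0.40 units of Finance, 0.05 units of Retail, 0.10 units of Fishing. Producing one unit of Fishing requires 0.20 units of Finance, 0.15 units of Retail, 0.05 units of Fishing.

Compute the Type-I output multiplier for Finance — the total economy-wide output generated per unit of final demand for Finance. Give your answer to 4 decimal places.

I − A =
  [   0.70    -0.40    -0.20]
  [  -0.30     0.95    -0.15]
  [   0.00    -0.10     0.95]
Cofactors of I−A, C_ij = (−1)^(i+j)·(minor ij) (rows/columns in the sector order above):
  C_11 = (0.95)(0.95) − (-0.15)(-0.10) = 0.8875
  C_12 = −[(-0.30)(0.95) − (-0.15)(0.00)] = 0.2850
  C_13 = (-0.30)(-0.10) − (0.95)(0.00) = 0.0300
  C_21 = −[(-0.40)(0.95) − (-0.20)(-0.10)] = 0.4000
  C_22 = (0.70)(0.95) − (-0.20)(0.00) = 0.6650
  C_23 = −[(0.70)(-0.10) − (-0.40)(0.00)] = 0.0700
  C_31 = (-0.40)(-0.15) − (-0.20)(0.95) = 0.2500
  C_32 = −[(0.70)(-0.15) − (-0.20)(-0.30)] = 0.1650
  C_33 = (0.70)(0.95) − (-0.40)(-0.30) = 0.5450
det(I−A) = Σ_j (I−A)_1j·C_1j = (0.70)(0.8875) + (-0.40)(0.2850) + (-0.20)(0.0300) = 0.50125
adj(I−A) = Cᵀ =
  [ 0.8875   0.4000   0.2500]
  [ 0.2850   0.6650   0.1650]
  [ 0.0300   0.0700   0.5450]
(I − A)⁻¹ = adj(I−A) / det(I−A) ≈
  [   1.77057     0.79800     0.49875]
  [   0.56858     1.32668     0.32918]
  [   0.05985     0.13965     1.08728]
The output multiplier for sector j is the column-j sum of the Leontief inverse (I − A)⁻¹ = adj(I−A) / det(I−A).
Column 1 of adj(I−A): (0.8875, 0.2850, 0.0300); det(I−A) = 0.50125.
m_1 = (0.8875 + 0.2850 + 0.0300) / 0.50125 = 1.2025 / 0.50125 ≈ 2.3990.

m_1 = 2.3990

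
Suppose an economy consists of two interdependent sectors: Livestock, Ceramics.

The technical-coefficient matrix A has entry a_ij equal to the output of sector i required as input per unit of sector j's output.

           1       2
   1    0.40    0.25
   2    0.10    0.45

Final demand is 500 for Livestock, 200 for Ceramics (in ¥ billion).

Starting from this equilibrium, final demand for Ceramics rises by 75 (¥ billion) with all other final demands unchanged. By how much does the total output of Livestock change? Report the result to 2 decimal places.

Δx_1 = 61.48

I − A =
  [   0.60    -0.25]
  [  -0.10     0.55]
det(I−A) = (0.60)(0.55) − (-0.25)(-0.10) = 0.3050
adj(I−A) = [[0.55, 0.25], [0.10, 0.60]]
(I − A)⁻¹ = adj(I−A) / det(I−A) ≈
  [   1.8033     0.8197]
  [   0.3279     1.9672]
Δx = (I − A)⁻¹ Δd with Δd having +75 in the Ceramics component and 0 elsewhere.
So Δx_1 = L_12 · (+75), where L_12 = adj(I−A)_12 / det(I−A) = 0.25 / 0.3050.
Δx_1 = 0.25 × (+75) / 0.3050 = 18.75 / 0.3050 ≈ 61.48.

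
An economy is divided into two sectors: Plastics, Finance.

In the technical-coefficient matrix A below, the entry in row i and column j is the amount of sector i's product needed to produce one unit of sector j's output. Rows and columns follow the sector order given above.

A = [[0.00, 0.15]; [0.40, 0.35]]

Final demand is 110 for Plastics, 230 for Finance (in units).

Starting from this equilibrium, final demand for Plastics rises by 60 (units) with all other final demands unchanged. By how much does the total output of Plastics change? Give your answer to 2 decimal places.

I − A =
  [   1.00    -0.15]
  [  -0.40     0.65]
det(I−A) = (1.00)(0.65) − (-0.15)(-0.40) = 0.5900
adj(I−A) = [[0.65, 0.15], [0.40, 1.00]]
(I − A)⁻¹ = adj(I−A) / det(I−A) ≈
  [   1.1017     0.2542]
  [   0.6780     1.6949]
Δx = (I − A)⁻¹ Δd with Δd having +60 in the Plastics component and 0 elsewhere.
So Δx_P = L_PP · (+60), where L_PP = adj(I−A)_PP / det(I−A) = 0.65 / 0.5900.
Δx_P = 0.65 × (+60) / 0.5900 = 39.00 / 0.5900 ≈ 66.10.

Δx_P = 66.10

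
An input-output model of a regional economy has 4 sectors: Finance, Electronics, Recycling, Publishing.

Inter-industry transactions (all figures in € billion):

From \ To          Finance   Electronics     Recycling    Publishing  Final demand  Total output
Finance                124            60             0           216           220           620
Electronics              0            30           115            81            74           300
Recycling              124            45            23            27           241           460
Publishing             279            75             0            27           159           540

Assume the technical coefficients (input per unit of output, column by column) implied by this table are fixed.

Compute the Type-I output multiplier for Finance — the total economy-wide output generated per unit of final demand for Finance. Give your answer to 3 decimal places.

m_1 = 3.447

Technical coefficients a_ij = z_ij / X_j:
  a_11 = 124/620 = 0.20, a_21 = 0/620 = 0.00, a_31 = 124/620 = 0.20, a_41 = 279/620 = 0.45
  a_12 = 60/300 = 0.20, a_22 = 30/300 = 0.10, a_32 = 45/300 = 0.15, a_42 = 75/300 = 0.25
  a_13 = 0/460 = 0.00, a_23 = 115/460 = 0.25, a_33 = 23/460 = 0.05, a_43 = 0/460 = 0.00
  a_14 = 216/540 = 0.40, a_24 = 81/540 = 0.15, a_34 = 27/540 = 0.05, a_44 = 27/540 = 0.05
I − A =
  [   0.80    -0.20     0.00    -0.40]
  [   0.00     0.90    -0.25    -0.15]
  [  -0.20    -0.15     0.95    -0.05]
  [  -0.45    -0.25     0.00     0.95]
Compute the cofactors C_ij = (−1)^(i+j)·(3×3 minor ij) of I−A; the adjugate is their transpose:
adj(I−A) = Cᵀ =
  [ 0.737875   0.275500   0.072500   0.358000]
  [ 0.117250   0.551000   0.145000   0.144000]
  [ 0.193875   0.159500   0.478500   0.132000]
  [ 0.380375   0.275500   0.072500   0.644000]
det(I−A) = Σ_j (I−A)_1j·C_1j = (0.80)(0.737875) + (-0.20)(0.117250) + (0.00)(0.193875) + (-0.40)(0.380375) = 0.4147
(I − A)⁻¹ = adj(I−A) / det(I−A) ≈
  [   1.7793     0.6643     0.1748     0.8633]
  [   0.2827     1.3287     0.3497     0.3472]
  [   0.4675     0.3846     1.1538     0.3183]
  [   0.9172     0.6643     0.1748     1.5529]
The output multiplier for sector j is the column-j sum of the Leontief inverse (I − A)⁻¹ = adj(I−A) / det(I−A).
Column 1 of adj(I−A): (0.737875, 0.117250, 0.193875, 0.380375); det(I−A) = 0.4147.
m_1 = (0.737875 + 0.117250 + 0.193875 + 0.380375) / 0.4147 = 1.429375 / 0.4147 ≈ 3.447.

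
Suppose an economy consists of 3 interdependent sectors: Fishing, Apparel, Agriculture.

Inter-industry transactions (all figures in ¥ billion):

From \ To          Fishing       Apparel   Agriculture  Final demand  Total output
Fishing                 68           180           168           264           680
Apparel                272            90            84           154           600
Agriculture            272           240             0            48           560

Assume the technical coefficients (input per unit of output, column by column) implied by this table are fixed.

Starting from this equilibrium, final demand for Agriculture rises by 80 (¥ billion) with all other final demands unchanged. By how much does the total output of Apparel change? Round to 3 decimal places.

Technical coefficients a_ij = z_ij / X_j:
  a_11 = 68/680 = 0.10, a_21 = 272/680 = 0.40, a_31 = 272/680 = 0.40
  a_12 = 180/600 = 0.30, a_22 = 90/600 = 0.15, a_32 = 240/600 = 0.40
  a_13 = 168/560 = 0.30, a_23 = 84/560 = 0.15, a_33 = 0/560 = 0.00
I − A =
  [   0.90    -0.30    -0.30]
  [  -0.40     0.85    -0.15]
  [  -0.40    -0.40     1.00]
Cofactors of I−A, C_ij = (−1)^(i+j)·(minor ij) (rows/columns in the sector order above):
  C_11 = (0.85)(1.00) − (-0.15)(-0.40) = 0.7900
  C_12 = −[(-0.40)(1.00) − (-0.15)(-0.40)] = 0.4600
  C_13 = (-0.40)(-0.40) − (0.85)(-0.40) = 0.5000
  C_21 = −[(-0.30)(1.00) − (-0.30)(-0.40)] = 0.4200
  C_22 = (0.90)(1.00) − (-0.30)(-0.40) = 0.7800
  C_23 = −[(0.90)(-0.40) − (-0.30)(-0.40)] = 0.4800
  C_31 = (-0.30)(-0.15) − (-0.30)(0.85) = 0.3000
  C_32 = −[(0.90)(-0.15) − (-0.30)(-0.40)] = 0.2550
  C_33 = (0.90)(0.85) − (-0.30)(-0.40) = 0.6450
det(I−A) = Σ_j (I−A)_1j·C_1j = (0.90)(0.7900) + (-0.30)(0.4600) + (-0.30)(0.5000) = 0.4230
adj(I−A) = Cᵀ =
  [ 0.7900   0.4200   0.3000]
  [ 0.4600   0.7800   0.2550]
  [ 0.5000   0.4800   0.6450]
(I − A)⁻¹ = adj(I−A) / det(I−A) ≈
  [   1.8676     0.9929     0.7092]
  [   1.0875     1.8440     0.6028]
  [   1.1820     1.1348     1.5248]
Δx = (I − A)⁻¹ Δd with Δd having +80 in the Agriculture component and 0 elsewhere.
So Δx_2 = L_23 · (+80), where L_23 = adj(I−A)_23 / det(I−A) = 0.2550 / 0.4230.
Δx_2 = 0.2550 × (+80) / 0.4230 = 20.40 / 0.4230 ≈ 48.227.

Δx_2 = 48.227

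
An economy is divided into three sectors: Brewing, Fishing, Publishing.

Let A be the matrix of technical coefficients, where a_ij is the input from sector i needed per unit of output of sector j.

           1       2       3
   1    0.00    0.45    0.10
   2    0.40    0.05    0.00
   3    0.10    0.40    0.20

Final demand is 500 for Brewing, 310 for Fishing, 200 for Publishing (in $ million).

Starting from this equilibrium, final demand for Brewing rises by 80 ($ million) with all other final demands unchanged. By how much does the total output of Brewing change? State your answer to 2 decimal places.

Δx_1 = 102.96

I − A =
  [   1.00    -0.45    -0.10]
  [  -0.40     0.95     0.00]
  [  -0.10    -0.40     0.80]
Cofactors of I−A, C_ij = (−1)^(i+j)·(minor ij) (rows/columns in the sector order above):
  C_11 = (0.95)(0.80) − (0.00)(-0.40) = 0.7600
  C_12 = −[(-0.40)(0.80) − (0.00)(-0.10)] = 0.3200
  C_13 = (-0.40)(-0.40) − (0.95)(-0.10) = 0.2550
  C_21 = −[(-0.45)(0.80) − (-0.10)(-0.40)] = 0.4000
  C_22 = (1.00)(0.80) − (-0.10)(-0.10) = 0.7900
  C_23 = −[(1.00)(-0.40) − (-0.45)(-0.10)] = 0.4450
  C_31 = (-0.45)(0.00) − (-0.10)(0.95) = 0.0950
  C_32 = −[(1.00)(0.00) − (-0.10)(-0.40)] = 0.0400
  C_33 = (1.00)(0.95) − (-0.45)(-0.40) = 0.7700
det(I−A) = Σ_j (I−A)_1j·C_1j = (1.00)(0.7600) + (-0.45)(0.3200) + (-0.10)(0.2550) = 0.5905
adj(I−A) = Cᵀ =
  [ 0.7600   0.4000   0.0950]
  [ 0.3200   0.7900   0.0400]
  [ 0.2550   0.4450   0.7700]
(I − A)⁻¹ = adj(I−A) / det(I−A) ≈
  [   1.2870     0.6774     0.1609]
  [   0.5419     1.3378     0.0677]
  [   0.4318     0.7536     1.3040]
Δx = (I − A)⁻¹ Δd with Δd having +80 in the Brewing component and 0 elsewhere.
So Δx_1 = L_11 · (+80), where L_11 = adj(I−A)_11 / det(I−A) = 0.7600 / 0.5905.
Δx_1 = 0.7600 × (+80) / 0.5905 = 60.80 / 0.5905 ≈ 102.96.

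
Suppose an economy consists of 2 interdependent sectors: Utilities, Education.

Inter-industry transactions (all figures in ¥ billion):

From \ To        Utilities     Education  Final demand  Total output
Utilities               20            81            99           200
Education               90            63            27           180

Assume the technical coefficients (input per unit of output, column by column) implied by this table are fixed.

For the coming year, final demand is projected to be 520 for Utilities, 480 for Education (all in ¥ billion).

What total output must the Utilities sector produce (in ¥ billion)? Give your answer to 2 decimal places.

Technical coefficients a_ij = z_ij / X_j:
  a_UU = 20/200 = 0.10, a_EU = 90/200 = 0.45
  a_UE = 81/180 = 0.45, a_EE = 63/180 = 0.35
I − A =
  [   0.90    -0.45]
  [  -0.45     0.65]
det(I−A) = (0.90)(0.65) − (-0.45)(-0.45) = 0.3825
adj(I−A) = [[0.65, 0.45], [0.45, 0.90]]
(I − A)⁻¹ = adj(I−A) / det(I−A) ≈
  [   1.6993     1.1765]
  [   1.1765     2.3529]
x = (I − A)⁻¹ d = adj(I−A)·d / det(I−A), with det(I−A) = 0.3825:
  x_U = (0.65·520 + 0.45·480) / 0.3825 = 554.00 / 0.3825 ≈ 1448.37
  x_E = (0.45·520 + 0.90·480) / 0.3825 = 666.00 / 0.3825 ≈ 1741.18

x_U = 1448.37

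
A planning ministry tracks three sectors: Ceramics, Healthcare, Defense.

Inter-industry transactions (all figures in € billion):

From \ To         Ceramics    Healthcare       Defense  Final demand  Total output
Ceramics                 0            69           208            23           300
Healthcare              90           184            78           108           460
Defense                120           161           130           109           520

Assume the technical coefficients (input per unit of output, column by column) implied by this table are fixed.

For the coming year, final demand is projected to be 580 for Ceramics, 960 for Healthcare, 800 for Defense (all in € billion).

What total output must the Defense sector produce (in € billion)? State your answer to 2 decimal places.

Technical coefficients a_ij = z_ij / X_j:
  a_11 = 0/300 = 0.00, a_21 = 90/300 = 0.30, a_31 = 120/300 = 0.40
  a_12 = 69/460 = 0.15, a_22 = 184/460 = 0.40, a_32 = 161/460 = 0.35
  a_13 = 208/520 = 0.40, a_23 = 78/520 = 0.15, a_33 = 130/520 = 0.25
I − A =
  [   1.00    -0.15    -0.40]
  [  -0.30     0.60    -0.15]
  [  -0.40    -0.35     0.75]
Cofactors of I−A, C_ij = (−1)^(i+j)·(minor ij) (rows/columns in the sector order above):
  C_11 = (0.60)(0.75) − (-0.15)(-0.35) = 0.3975
  C_12 = −[(-0.30)(0.75) − (-0.15)(-0.40)] = 0.2850
  C_13 = (-0.30)(-0.35) − (0.60)(-0.40) = 0.3450
  C_21 = −[(-0.15)(0.75) − (-0.40)(-0.35)] = 0.2525
  C_22 = (1.00)(0.75) − (-0.40)(-0.40) = 0.5900
  C_23 = −[(1.00)(-0.35) − (-0.15)(-0.40)] = 0.4100
  C_31 = (-0.15)(-0.15) − (-0.40)(0.60) = 0.2625
  C_32 = −[(1.00)(-0.15) − (-0.40)(-0.30)] = 0.2700
  C_33 = (1.00)(0.60) − (-0.15)(-0.30) = 0.5550
det(I−A) = Σ_j (I−A)_1j·C_1j = (1.00)(0.3975) + (-0.15)(0.2850) + (-0.40)(0.3450) = 0.21675
adj(I−A) = Cᵀ =
  [ 0.3975   0.2525   0.2625]
  [ 0.2850   0.5900   0.2700]
  [ 0.3450   0.4100   0.5550]
(I − A)⁻¹ = adj(I−A) / det(I−A) ≈
  [   1.8339     1.1649     1.2111]
  [   1.3149     2.7220     1.2457]
  [   1.5917     1.8916     2.5606]
x = (I − A)⁻¹ d = adj(I−A)·d / det(I−A), with det(I−A) = 0.21675:
  x_1 = (0.3975·580 + 0.2525·960 + 0.2625·800) / 0.21675 = 682.95 / 0.21675 ≈ 3150.87
  x_2 = (0.2850·580 + 0.5900·960 + 0.2700·800) / 0.21675 = 947.70 / 0.21675 ≈ 4372.32
  x_3 = (0.3450·580 + 0.4100·960 + 0.5550·800) / 0.21675 = 1037.70 / 0.21675 ≈ 4787.54

x_3 = 4787.54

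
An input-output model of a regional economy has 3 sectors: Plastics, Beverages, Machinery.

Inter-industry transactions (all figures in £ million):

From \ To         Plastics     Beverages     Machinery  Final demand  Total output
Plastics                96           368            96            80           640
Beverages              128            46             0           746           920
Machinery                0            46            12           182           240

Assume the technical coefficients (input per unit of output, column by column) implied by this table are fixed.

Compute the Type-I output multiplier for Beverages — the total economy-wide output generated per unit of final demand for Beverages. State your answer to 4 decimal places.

Technical coefficients a_ij = z_ij / X_j:
  a_11 = 96/640 = 0.15, a_21 = 128/640 = 0.20, a_31 = 0/640 = 0.00
  a_12 = 368/920 = 0.40, a_22 = 46/920 = 0.05, a_32 = 46/920 = 0.05
  a_13 = 96/240 = 0.40, a_23 = 0/240 = 0.00, a_33 = 12/240 = 0.05
I − A =
  [   0.85    -0.40    -0.40]
  [  -0.20     0.95     0.00]
  [   0.00    -0.05     0.95]
Cofactors of I−A, C_ij = (−1)^(i+j)·(minor ij) (rows/columns in the sector order above):
  C_11 = (0.95)(0.95) − (0.00)(-0.05) = 0.9025
  C_12 = −[(-0.20)(0.95) − (0.00)(0.00)] = 0.1900
  C_13 = (-0.20)(-0.05) − (0.95)(0.00) = 0.0100
  C_21 = −[(-0.40)(0.95) − (-0.40)(-0.05)] = 0.4000
  C_22 = (0.85)(0.95) − (-0.40)(0.00) = 0.8075
  C_23 = −[(0.85)(-0.05) − (-0.40)(0.00)] = 0.0425
  C_31 = (-0.40)(0.00) − (-0.40)(0.95) = 0.3800
  C_32 = −[(0.85)(0.00) − (-0.40)(-0.20)] = 0.0800
  C_33 = (0.85)(0.95) − (-0.40)(-0.20) = 0.7275
det(I−A) = Σ_j (I−A)_1j·C_1j = (0.85)(0.9025) + (-0.40)(0.1900) + (-0.40)(0.0100) = 0.687125
adj(I−A) = Cᵀ =
  [ 0.9025   0.4000   0.3800]
  [ 0.1900   0.8075   0.0800]
  [ 0.0100   0.0425   0.7275]
(I − A)⁻¹ = adj(I−A) / det(I−A) ≈
  [   1.31344     0.58214     0.55303]
  [   0.27651     1.17519     0.11643]
  [   0.01455     0.06185     1.05876]
The output multiplier for sector j is the column-j sum of the Leontief inverse (I − A)⁻¹ = adj(I−A) / det(I−A).
Column 2 of adj(I−A): (0.4000, 0.8075, 0.0425); det(I−A) = 0.687125.
m_2 = (0.4000 + 0.8075 + 0.0425) / 0.687125 = 1.25 / 0.687125 ≈ 1.8192.

m_2 = 1.8192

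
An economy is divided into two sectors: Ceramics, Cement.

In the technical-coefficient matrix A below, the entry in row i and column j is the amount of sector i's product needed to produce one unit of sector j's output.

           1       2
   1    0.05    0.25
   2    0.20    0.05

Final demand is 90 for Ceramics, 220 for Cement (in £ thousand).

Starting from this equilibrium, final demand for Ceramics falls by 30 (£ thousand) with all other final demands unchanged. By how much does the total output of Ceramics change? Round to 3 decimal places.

I − A =
  [   0.95    -0.25]
  [  -0.20     0.95]
det(I−A) = (0.95)(0.95) − (-0.25)(-0.20) = 0.8525
adj(I−A) = [[0.95, 0.25], [0.20, 0.95]]
(I − A)⁻¹ = adj(I−A) / det(I−A) ≈
  [   1.1144     0.2933]
  [   0.2346     1.1144]
Δx = (I − A)⁻¹ Δd with Δd having -30 in the Ceramics component and 0 elsewhere.
So Δx_1 = L_11 · (-30), where L_11 = adj(I−A)_11 / det(I−A) = 0.95 / 0.8525.
Δx_1 = 0.95 × (-30) / 0.8525 = -28.50 / 0.8525 ≈ -33.431.

Δx_1 = -33.431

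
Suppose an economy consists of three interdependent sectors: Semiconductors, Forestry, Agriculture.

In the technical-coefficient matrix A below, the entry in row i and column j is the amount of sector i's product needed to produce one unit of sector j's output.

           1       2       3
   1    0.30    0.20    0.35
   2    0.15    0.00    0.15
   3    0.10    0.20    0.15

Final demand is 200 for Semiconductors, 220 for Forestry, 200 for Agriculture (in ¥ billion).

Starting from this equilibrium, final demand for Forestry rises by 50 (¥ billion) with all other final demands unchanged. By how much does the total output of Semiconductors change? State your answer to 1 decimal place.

I − A =
  [   0.70    -0.20    -0.35]
  [  -0.15     1.00    -0.15]
  [  -0.10    -0.20     0.85]
Cofactors of I−A, C_ij = (−1)^(i+j)·(minor ij) (rows/columns in the sector order above):
  C_11 = (1.00)(0.85) − (-0.15)(-0.20) = 0.8200
  C_12 = −[(-0.15)(0.85) − (-0.15)(-0.10)] = 0.1425
  C_13 = (-0.15)(-0.20) − (1.00)(-0.10) = 0.1300
  C_21 = −[(-0.20)(0.85) − (-0.35)(-0.20)] = 0.2400
  C_22 = (0.70)(0.85) − (-0.35)(-0.10) = 0.5600
  C_23 = −[(0.70)(-0.20) − (-0.20)(-0.10)] = 0.1600
  C_31 = (-0.20)(-0.15) − (-0.35)(1.00) = 0.3800
  C_32 = −[(0.70)(-0.15) − (-0.35)(-0.15)] = 0.1575
  C_33 = (0.70)(1.00) − (-0.20)(-0.15) = 0.6700
det(I−A) = Σ_j (I−A)_1j·C_1j = (0.70)(0.8200) + (-0.20)(0.1425) + (-0.35)(0.1300) = 0.5000
adj(I−A) = Cᵀ =
  [ 0.8200   0.2400   0.3800]
  [ 0.1425   0.5600   0.1575]
  [ 0.1300   0.1600   0.6700]
(I − A)⁻¹ = adj(I−A) / det(I−A) ≈
  [   1.6400     0.4800     0.7600]
  [   0.2850     1.1200     0.3150]
  [   0.2600     0.3200     1.3400]
Δx = (I − A)⁻¹ Δd with Δd having +50 in the Forestry component and 0 elsewhere.
So Δx_1 = L_12 · (+50), where L_12 = adj(I−A)_12 / det(I−A) = 0.2400 / 0.5000.
Δx_1 = 0.2400 × (+50) / 0.5000 = 12.00 / 0.5000 = 24.0.

Δx_1 = 24.0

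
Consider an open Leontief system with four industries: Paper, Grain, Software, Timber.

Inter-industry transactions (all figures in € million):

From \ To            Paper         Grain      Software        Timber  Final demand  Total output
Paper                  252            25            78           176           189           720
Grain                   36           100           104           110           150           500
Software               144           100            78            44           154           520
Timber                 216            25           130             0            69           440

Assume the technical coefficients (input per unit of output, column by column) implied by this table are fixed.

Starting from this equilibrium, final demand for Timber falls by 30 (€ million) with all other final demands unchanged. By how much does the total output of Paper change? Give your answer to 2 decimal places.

Δx_P = -34.09

Technical coefficients a_ij = z_ij / X_j:
  a_PP = 252/720 = 0.35, a_GP = 36/720 = 0.05, a_SP = 144/720 = 0.20, a_TP = 216/720 = 0.30
  a_PG = 25/500 = 0.05, a_GG = 100/500 = 0.20, a_SG = 100/500 = 0.20, a_TG = 25/500 = 0.05
  a_PS = 78/520 = 0.15, a_GS = 104/520 = 0.20, a_SS = 78/520 = 0.15, a_TS = 130/520 = 0.25
  a_PT = 176/440 = 0.40, a_GT = 110/440 = 0.25, a_ST = 44/440 = 0.10, a_TT = 0/440 = 0.00
I − A =
  [   0.65    -0.05    -0.15    -0.40]
  [  -0.05     0.80    -0.20    -0.25]
  [  -0.20    -0.20     0.85    -0.10]
  [  -0.30    -0.05    -0.25     1.00]
Compute the cofactors C_ij = (−1)^(i+j)·(3×3 minor ij) of I−A; the adjugate is their transpose:
adj(I−A) = Cᵀ =
  [ 0.595875   0.109000   0.215250   0.287125]
  [ 0.163500   0.379750   0.170375   0.177375]
  [ 0.206750   0.124750   0.408625   0.154750]
  [ 0.238625   0.082875   0.175250   0.386375]
det(I−A) = Σ_j (I−A)_1j·C_1j = (0.65)(0.595875) + (-0.05)(0.163500) + (-0.15)(0.206750) + (-0.40)(0.238625) = 0.25268125
(I − A)⁻¹ = adj(I−A) / det(I−A) ≈
  [   2.3582     0.4314     0.8519     1.1363]
  [   0.6471     1.5029     0.6743     0.7020]
  [   0.8182     0.4937     1.6172     0.6124]
  [   0.9444     0.3280     0.6936     1.5291]
Δx = (I − A)⁻¹ Δd with Δd having -30 in the Timber component and 0 elsewhere.
So Δx_P = L_PT · (-30), where L_PT = adj(I−A)_PT / det(I−A) = 0.287125 / 0.25268125.
Δx_P = 0.287125 × (-30) / 0.25268125 = -8.61375 / 0.25268125 ≈ -34.09.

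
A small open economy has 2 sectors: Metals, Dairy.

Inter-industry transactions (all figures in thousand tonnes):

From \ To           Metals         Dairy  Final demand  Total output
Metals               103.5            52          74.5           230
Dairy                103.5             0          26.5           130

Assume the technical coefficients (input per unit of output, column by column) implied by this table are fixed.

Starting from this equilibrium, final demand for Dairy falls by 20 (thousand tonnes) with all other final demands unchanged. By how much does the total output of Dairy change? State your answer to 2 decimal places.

Δx_D = -29.73

Technical coefficients a_ij = z_ij / X_j:
  a_MM = 103.5/230 = 0.45, a_DM = 103.5/230 = 0.45
  a_MD = 52/130 = 0.40, a_DD = 0/130 = 0.00
I − A =
  [   0.55    -0.40]
  [  -0.45     1.00]
det(I−A) = (0.55)(1.00) − (-0.40)(-0.45) = 0.3700
adj(I−A) = [[1.00, 0.40], [0.45, 0.55]]
(I − A)⁻¹ = adj(I−A) / det(I−A) ≈
  [   2.7027     1.0811]
  [   1.2162     1.4865]
Δx = (I − A)⁻¹ Δd with Δd having -20 in the Dairy component and 0 elsewhere.
So Δx_D = L_DD · (-20), where L_DD = adj(I−A)_DD / det(I−A) = 0.55 / 0.3700.
Δx_D = 0.55 × (-20) / 0.3700 = -11.00 / 0.3700 ≈ -29.73.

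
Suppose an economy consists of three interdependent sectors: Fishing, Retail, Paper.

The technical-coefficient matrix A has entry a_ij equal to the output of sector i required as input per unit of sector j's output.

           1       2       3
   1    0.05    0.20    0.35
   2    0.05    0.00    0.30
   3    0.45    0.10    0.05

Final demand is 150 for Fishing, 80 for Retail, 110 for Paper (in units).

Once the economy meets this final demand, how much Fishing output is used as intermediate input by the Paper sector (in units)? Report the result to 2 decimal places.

I − A =
  [   0.95    -0.20    -0.35]
  [  -0.05     1.00    -0.30]
  [  -0.45    -0.10     0.95]
Cofactors of I−A, C_ij = (−1)^(i+j)·(minor ij) (rows/columns in the sector order above):
  C_11 = (1.00)(0.95) − (-0.30)(-0.10) = 0.9200
  C_12 = −[(-0.05)(0.95) − (-0.30)(-0.45)] = 0.1825
  C_13 = (-0.05)(-0.10) − (1.00)(-0.45) = 0.4550
  C_21 = −[(-0.20)(0.95) − (-0.35)(-0.10)] = 0.2250
  C_22 = (0.95)(0.95) − (-0.35)(-0.45) = 0.7450
  C_23 = −[(0.95)(-0.10) − (-0.20)(-0.45)] = 0.1850
  C_31 = (-0.20)(-0.30) − (-0.35)(1.00) = 0.4100
  C_32 = −[(0.95)(-0.30) − (-0.35)(-0.05)] = 0.3025
  C_33 = (0.95)(1.00) − (-0.20)(-0.05) = 0.9400
det(I−A) = Σ_j (I−A)_1j·C_1j = (0.95)(0.9200) + (-0.20)(0.1825) + (-0.35)(0.4550) = 0.67825
adj(I−A) = Cᵀ =
  [ 0.9200   0.2250   0.4100]
  [ 0.1825   0.7450   0.3025]
  [ 0.4550   0.1850   0.9400]
(I − A)⁻¹ = adj(I−A) / det(I−A) ≈
  [   1.3564     0.3317     0.6045]
  [   0.2691     1.0984     0.4460]
  [   0.6708     0.2728     1.3859]
First solve x = (I − A)⁻¹ d = adj(I−A)·d / det(I−A); in particular x_3 = (0.4550·150 + 0.1850·80 + 0.9400·110) / 0.67825 = 186.45 / 0.67825 ≈ 274.8986.
Intermediate flow from 1 to 3: z_13 = a_13 · x_3 = 0.35 × 186.45 / 0.67825 = 65.2575 / 0.67825 ≈ 96.21.

z_13 = 96.21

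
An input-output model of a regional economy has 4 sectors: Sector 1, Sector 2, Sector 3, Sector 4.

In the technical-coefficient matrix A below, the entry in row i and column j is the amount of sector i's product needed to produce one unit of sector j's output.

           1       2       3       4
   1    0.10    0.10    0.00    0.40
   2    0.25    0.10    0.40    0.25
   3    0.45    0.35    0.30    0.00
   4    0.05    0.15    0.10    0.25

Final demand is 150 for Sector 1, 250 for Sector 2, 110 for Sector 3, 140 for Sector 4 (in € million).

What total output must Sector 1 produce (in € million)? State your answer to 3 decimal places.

I − A =
  [   0.90    -0.10     0.00    -0.40]
  [  -0.25     0.90    -0.40    -0.25]
  [  -0.45    -0.35     0.70     0.00]
  [  -0.05    -0.15    -0.10     0.75]
Compute the cofactors C_ij = (−1)^(i+j)·(3×3 minor ij) of I−A; the adjugate is their transpose:
adj(I−A) = Cᵀ =
  [ 0.332500   0.108500   0.092500   0.213500]
  [ 0.286250   0.440500   0.294500   0.299500]
  [ 0.356875   0.290000   0.520750   0.287000]
  [ 0.127000   0.134000   0.134500   0.405500]
det(I−A) = Σ_j (I−A)_1j·C_1j = (0.90)(0.332500) + (-0.10)(0.286250) + (0.00)(0.356875) + (-0.40)(0.127000) = 0.219825
(I − A)⁻¹ = adj(I−A) / det(I−A) ≈
  [   1.5126     0.4936     0.4208     0.9712]
  [   1.3022     2.0039     1.3397     1.3624]
  [   1.6235     1.3192     2.3689     1.3056]
  [   0.5777     0.6096     0.6119     1.8446]
x = (I − A)⁻¹ d = adj(I−A)·d / det(I−A), with det(I−A) = 0.219825:
  x_1 = (0.332500·150 + 0.108500·250 + 0.092500·110 + 0.213500·140) / 0.219825 = 117.065 / 0.219825 ≈ 532.537
  x_2 = (0.286250·150 + 0.440500·250 + 0.294500·110 + 0.299500·140) / 0.219825 = 227.3875 / 0.219825 ≈ 1034.402
  x_3 = (0.356875·150 + 0.290000·250 + 0.520750·110 + 0.287000·140) / 0.219825 = 223.49375 / 0.219825 ≈ 1016.689
  x_4 = (0.127000·150 + 0.134000·250 + 0.134500·110 + 0.405500·140) / 0.219825 = 124.115 / 0.219825 ≈ 564.608

x_1 = 532.537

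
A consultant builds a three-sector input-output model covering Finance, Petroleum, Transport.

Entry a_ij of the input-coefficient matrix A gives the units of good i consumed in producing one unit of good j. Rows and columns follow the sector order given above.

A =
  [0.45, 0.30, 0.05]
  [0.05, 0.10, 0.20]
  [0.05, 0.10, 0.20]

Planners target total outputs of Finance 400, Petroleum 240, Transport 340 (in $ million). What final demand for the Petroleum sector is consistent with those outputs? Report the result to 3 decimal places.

d_P = 128.000

I − A =
  [   0.55    -0.30    -0.05]
  [  -0.05     0.90    -0.20]
  [  -0.05    -0.10     0.80]
d = (I − A) x:
  d_F = (+0.55)·400 + (-0.30)·240 + (-0.05)·340 = 131.000
  d_P = (-0.05)·400 + (+0.90)·240 + (-0.20)·340 = 128.000
  d_T = (-0.05)·400 + (-0.10)·240 + (+0.80)·340 = 228.000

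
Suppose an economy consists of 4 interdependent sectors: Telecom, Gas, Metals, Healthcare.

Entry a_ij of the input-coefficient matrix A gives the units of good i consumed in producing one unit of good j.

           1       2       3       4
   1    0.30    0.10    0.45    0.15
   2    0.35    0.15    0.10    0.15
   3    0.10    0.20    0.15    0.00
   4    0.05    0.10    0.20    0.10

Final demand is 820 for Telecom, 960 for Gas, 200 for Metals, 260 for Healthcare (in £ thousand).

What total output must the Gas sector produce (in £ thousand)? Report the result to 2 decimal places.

I − A =
  [   0.70    -0.10    -0.45    -0.15]
  [  -0.35     0.85    -0.10    -0.15]
  [  -0.10    -0.20     0.85     0.00]
  [  -0.05    -0.10    -0.20     0.90]
Compute the cofactors C_ij = (−1)^(i+j)·(3×3 minor ij) of I−A; the adjugate is their transpose:
adj(I−A) = Cᵀ =
  [ 0.613500   0.176250   0.376500   0.131625]
  [ 0.286125   0.485625   0.238875   0.128625]
  [ 0.139500   0.135000   0.481125   0.045750]
  [ 0.096875   0.093750   0.154375   0.391250]
det(I−A) = Σ_j (I−A)_1j·C_1j = (0.70)(0.613500) + (-0.10)(0.286125) + (-0.45)(0.139500) + (-0.15)(0.096875) = 0.32353125
(I − A)⁻¹ = adj(I−A) / det(I−A) ≈
  [   1.8963     0.5448     1.1637     0.4068]
  [   0.8844     1.5010     0.7383     0.3976]
  [   0.4312     0.4173     1.4871     0.1414]
  [   0.2994     0.2898     0.4772     1.2093]
x = (I − A)⁻¹ d = adj(I−A)·d / det(I−A), with det(I−A) = 0.32353125:
  x_1 = (0.613500·820 + 0.176250·960 + 0.376500·200 + 0.131625·260) / 0.32353125 = 781.7925 / 0.32353125 ≈ 2416.44
  x_2 = (0.286125·820 + 0.485625·960 + 0.238875·200 + 0.128625·260) / 0.32353125 = 782.04 / 0.32353125 ≈ 2417.20
  x_3 = (0.139500·820 + 0.135000·960 + 0.481125·200 + 0.045750·260) / 0.32353125 = 352.11 / 0.32353125 ≈ 1088.33
  x_4 = (0.096875·820 + 0.093750·960 + 0.154375·200 + 0.391250·260) / 0.32353125 = 302.0375 / 0.32353125 ≈ 933.57

x_2 = 2417.20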